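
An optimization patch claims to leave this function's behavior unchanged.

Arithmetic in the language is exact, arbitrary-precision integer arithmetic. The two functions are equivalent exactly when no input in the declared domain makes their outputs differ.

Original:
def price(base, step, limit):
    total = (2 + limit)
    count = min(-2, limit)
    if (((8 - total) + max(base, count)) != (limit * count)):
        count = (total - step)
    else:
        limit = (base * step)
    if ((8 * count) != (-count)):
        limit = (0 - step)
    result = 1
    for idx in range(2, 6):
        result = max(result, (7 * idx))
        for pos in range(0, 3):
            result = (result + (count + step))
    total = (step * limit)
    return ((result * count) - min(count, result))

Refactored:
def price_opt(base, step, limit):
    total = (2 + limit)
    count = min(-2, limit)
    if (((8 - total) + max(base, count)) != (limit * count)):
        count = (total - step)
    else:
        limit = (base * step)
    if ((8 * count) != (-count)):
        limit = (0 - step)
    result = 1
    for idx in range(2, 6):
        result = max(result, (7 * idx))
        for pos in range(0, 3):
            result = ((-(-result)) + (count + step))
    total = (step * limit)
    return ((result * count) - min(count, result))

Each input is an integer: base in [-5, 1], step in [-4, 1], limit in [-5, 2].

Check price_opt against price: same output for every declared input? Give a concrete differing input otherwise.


Reading the diff, among the changes: same computation, different form.
As a probe, take base=1, step=-1, limit=2: price runs total becomes 4; next count becomes -2; next (((8 - total) + max(base, count)) != (limit * count)) evaluates to true; next count becomes 5; next ((8 * count) != (-count)) evaluates to true; next limit becomes 1; next result becomes 1; next at idx=2:; next result becomes 14; next at pos=0:; next result becomes 18; next at pos=1:; next result becomes 22; next at pos=2:; next result becomes 26; next at idx=3:; next result becomes 26; next at pos=0:; next result becomes 30; next at pos=1:; next result becomes 34; next at pos=2:; next result becomes 38; next at idx=4:; next result becomes 38; next at pos=0:; next result becomes 42; next at pos=1:; next result becomes 46; next at pos=2:; next result becomes 50; next at idx=5:; next result becomes 50; next at pos=0:; next result becomes 54; next at pos=1:; next result becomes 58; next at pos=2:; next result becomes 62; next total becomes -1; next final value 305; price_opt runs total becomes 4; next count becomes -2; next (((8 - total) + max(base, count)) != (limit * count)) evaluates to true; next count becomes 5; next ((8 * count) != (-count)) evaluates to true; next limit becomes 1; next result becomes 1; next at idx=2:; next result becomes 14; next at pos=0:; next result becomes 18; next at pos=1:; next result becomes 22; next at pos=2:; next result becomes 26; next at idx=3:; next result becomes 26; next at pos=0:; next result becomes 30; next at pos=1:; next result becomes 34; next at pos=2:; next result becomes 38; next at idx=4:; next result becomes 38; next at pos=0:; next result becomes 42; next at pos=1:; next result becomes 46; next at pos=2:; next result becomes 50; next at idx=5:; next result becomes 50; next at pos=0:; next result becomes 54; next at pos=1:; next result becomes 58; next at pos=2:; next result becomes 62; next total becomes -1; next final value 305; both end at 305.
Checked all 336 inputs in the declared domain: the outputs agree on every one.
verdict: equivalent


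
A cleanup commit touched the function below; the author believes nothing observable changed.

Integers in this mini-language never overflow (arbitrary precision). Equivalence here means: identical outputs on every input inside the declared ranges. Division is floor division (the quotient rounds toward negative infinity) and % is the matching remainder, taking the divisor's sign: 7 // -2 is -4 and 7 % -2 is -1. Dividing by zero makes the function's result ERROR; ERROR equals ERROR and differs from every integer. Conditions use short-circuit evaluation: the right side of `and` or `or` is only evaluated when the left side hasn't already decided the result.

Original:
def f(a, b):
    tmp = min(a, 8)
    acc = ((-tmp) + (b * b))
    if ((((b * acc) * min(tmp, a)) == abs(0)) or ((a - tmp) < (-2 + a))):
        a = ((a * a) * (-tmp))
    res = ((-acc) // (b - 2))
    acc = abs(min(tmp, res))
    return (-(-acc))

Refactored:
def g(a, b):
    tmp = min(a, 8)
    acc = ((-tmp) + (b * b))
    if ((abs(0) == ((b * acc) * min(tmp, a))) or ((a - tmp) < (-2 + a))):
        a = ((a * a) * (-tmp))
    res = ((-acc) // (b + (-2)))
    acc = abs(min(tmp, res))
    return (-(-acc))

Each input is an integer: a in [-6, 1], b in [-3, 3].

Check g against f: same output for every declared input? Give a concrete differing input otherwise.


Differences: arithmetic usage differs — yet all 56 inputs agree.
verdict: equivalent


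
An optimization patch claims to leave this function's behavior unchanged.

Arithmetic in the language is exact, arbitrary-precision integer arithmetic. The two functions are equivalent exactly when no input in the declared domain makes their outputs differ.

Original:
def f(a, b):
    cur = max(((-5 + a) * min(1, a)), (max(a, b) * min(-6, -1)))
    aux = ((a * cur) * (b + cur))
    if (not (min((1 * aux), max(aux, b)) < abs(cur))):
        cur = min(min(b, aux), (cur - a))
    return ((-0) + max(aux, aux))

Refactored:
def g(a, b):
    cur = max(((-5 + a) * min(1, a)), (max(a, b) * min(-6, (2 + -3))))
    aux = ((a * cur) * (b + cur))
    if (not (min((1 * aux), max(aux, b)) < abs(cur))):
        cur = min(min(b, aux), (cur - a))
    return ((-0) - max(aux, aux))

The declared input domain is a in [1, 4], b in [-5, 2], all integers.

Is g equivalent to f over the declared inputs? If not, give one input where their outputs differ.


These are not equivalent — on a=1, b=-5 the outputs split (36 vs -36).
f: cur=-4, then aux=36, then (not (min((1 * aux), max(aux, b)) < abs(cur))) is true, then cur=-5, then returns 36
g: cur=-4, then aux=36, then (not (min((1 * aux), max(aux, b)) < abs(cur))) is true, then cur=-5, then returns -36
verdict: not equivalent; witness: a=1, b=-5


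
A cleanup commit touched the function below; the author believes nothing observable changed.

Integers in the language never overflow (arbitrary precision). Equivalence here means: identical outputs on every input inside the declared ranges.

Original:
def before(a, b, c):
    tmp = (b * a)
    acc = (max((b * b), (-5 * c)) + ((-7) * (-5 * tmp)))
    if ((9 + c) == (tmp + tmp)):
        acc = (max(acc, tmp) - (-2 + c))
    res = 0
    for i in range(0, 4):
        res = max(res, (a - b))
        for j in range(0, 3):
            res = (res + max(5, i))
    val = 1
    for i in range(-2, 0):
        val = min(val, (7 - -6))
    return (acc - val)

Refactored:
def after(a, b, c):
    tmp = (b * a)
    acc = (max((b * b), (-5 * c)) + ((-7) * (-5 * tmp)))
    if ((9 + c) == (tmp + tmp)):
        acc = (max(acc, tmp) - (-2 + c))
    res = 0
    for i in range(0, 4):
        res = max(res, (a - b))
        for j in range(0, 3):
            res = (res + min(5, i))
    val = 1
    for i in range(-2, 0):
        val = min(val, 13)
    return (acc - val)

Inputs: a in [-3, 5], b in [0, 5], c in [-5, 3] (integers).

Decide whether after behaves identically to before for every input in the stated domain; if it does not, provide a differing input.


Equivalent. The suspicious edit (`max(5, i)` became `min(5, i)`) never changes the result for any input inside the declared domain.
Checked all 486 inputs in the declared domain: the outputs agree on every one.
As a probe, take a=5, b=2, c=-4: before runs tmp becomes 10; next acc becomes 370; next ((9 + c) == (tmp + tmp)) evaluates to false; next res becomes 0; next at i=0:; next res becomes 3; next at j=0:; next res becomes 8; next at j=1:; next res becomes 13; next at j=2:; next res becomes 18; next at i=1:; next res becomes 18; next at j=0:; next res becomes 23; next at j=1:; next res becomes 28; next at j=2:; next res becomes 33; next at i=2:; next res becomes 33; next at j=0:; next res becomes 38; next at j=1:; next res becomes 43; next at j=2:; next res becomes 48; next at i=3:; next res becomes 48; next at j=0:; next res becomes 53; next at j=1:; next res becomes 58; next at j=2:; next res becomes 63; next val becomes 1; next at i=-2:; next val becomes 1; next at i=-1:; next val becomes 1; next final value 369; after runs tmp becomes 10; next acc becomes 370; next ((9 + c) == (tmp + tmp)) evaluates to false; next res becomes 0; next at i=0:; next res becomes 3; next at j=0:; next res becomes 3; next at j=1:; next res becomes 3; next at j=2:; next res becomes 3; next at i=1:; next res becomes 3; next at j=0:; next res becomes 4; next at j=1:; next res becomes 5; next at j=2:; next res becomes 6; next at i=2:; next res becomes 6; next at j=0:; next res becomes 8; next at j=1:; next res becomes 10; next at j=2:; next res becomes 12; next at i=3:; next res becomes 12; next at j=0:; next res becomes 15; next at j=1:; next res becomes 18; next at j=2:; next res becomes 21; next val becomes 1; next at i=-2:; next val becomes 1; next at i=-1:; next val becomes 1; next final value 369; both end at 369.
verdict: equivalent


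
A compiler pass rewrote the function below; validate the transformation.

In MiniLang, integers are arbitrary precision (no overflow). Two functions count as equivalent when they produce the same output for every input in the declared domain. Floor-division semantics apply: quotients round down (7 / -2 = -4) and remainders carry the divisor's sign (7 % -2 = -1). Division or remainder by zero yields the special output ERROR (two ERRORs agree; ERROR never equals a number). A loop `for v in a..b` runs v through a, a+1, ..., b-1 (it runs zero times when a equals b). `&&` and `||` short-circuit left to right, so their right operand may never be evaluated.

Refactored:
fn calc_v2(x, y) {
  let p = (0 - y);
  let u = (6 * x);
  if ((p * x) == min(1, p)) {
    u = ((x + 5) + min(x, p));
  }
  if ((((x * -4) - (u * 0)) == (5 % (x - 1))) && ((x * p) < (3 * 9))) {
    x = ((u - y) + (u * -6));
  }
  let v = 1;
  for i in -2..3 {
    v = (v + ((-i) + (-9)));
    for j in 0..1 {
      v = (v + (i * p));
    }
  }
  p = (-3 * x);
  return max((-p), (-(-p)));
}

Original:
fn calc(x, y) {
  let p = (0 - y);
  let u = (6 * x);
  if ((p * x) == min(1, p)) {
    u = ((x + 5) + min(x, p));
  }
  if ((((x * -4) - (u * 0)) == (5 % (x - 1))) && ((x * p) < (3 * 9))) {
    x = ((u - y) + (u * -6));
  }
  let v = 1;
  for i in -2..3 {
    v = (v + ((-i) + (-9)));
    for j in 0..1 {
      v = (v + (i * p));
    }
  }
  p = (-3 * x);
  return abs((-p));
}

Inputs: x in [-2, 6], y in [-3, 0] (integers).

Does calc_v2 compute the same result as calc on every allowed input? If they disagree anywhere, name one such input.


This is a faithful refactor — min/max/abs usage differs, but the computed results match everywhere.
One worked example (x=-1, y=-1) — calc: p = 1; u = -6; ((p * x) == min(1, p)) -> false; ((((x * -4) - (u * 0)) == (5 % (x - 1))) && ((x * p) < (3 * 9))) -> false; v = 1; [i=-2]; v = -6; [j=0]; v = -8; [i=-1]; v = -16; [j=0]; v = -17; [i=0]; v = -26; [j=0]; v = -26; [i=1]; v = -36; [j=0]; v = -35; [i=2]; v = -46; [j=0]; v = -44; p = 3; return 3; calc_v2: p = 1; u = -6; ((p * x) == min(1, p)) -> false; ((((x * -4) - (u * 0)) == (5 % (x - 1))) && ((x * p) < (3 * 9))) -> false; v = 1; [i=-2]; v = -6; [j=0]; v = -8; [i=-1]; v = -16; [j=0]; v = -17; [i=0]; v = -26; [j=0]; v = -26; [i=1]; v = -36; [j=0]; v = -35; [i=2]; v = -46; [j=0]; v = -44; p = 3; return 3; agreement on 3.
An exhaustive pass over the 36 declared inputs shows identical outputs.
verdict: equivalent


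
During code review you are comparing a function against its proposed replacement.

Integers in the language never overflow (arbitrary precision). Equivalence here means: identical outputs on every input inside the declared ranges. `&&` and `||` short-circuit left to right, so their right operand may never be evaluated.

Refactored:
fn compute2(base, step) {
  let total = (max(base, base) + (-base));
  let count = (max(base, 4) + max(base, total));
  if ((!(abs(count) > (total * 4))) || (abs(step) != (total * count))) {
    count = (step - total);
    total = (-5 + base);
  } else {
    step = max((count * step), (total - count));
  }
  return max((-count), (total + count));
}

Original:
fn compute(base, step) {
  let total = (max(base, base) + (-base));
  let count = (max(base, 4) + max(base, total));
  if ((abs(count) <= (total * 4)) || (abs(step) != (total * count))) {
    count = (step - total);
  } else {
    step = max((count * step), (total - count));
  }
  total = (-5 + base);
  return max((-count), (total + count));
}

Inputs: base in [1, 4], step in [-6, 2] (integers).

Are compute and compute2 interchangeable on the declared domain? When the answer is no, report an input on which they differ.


base=1, step=0 yields 1 from compute but 5 from compute2.
verdict: not equivalent; witness: base=1, step=0


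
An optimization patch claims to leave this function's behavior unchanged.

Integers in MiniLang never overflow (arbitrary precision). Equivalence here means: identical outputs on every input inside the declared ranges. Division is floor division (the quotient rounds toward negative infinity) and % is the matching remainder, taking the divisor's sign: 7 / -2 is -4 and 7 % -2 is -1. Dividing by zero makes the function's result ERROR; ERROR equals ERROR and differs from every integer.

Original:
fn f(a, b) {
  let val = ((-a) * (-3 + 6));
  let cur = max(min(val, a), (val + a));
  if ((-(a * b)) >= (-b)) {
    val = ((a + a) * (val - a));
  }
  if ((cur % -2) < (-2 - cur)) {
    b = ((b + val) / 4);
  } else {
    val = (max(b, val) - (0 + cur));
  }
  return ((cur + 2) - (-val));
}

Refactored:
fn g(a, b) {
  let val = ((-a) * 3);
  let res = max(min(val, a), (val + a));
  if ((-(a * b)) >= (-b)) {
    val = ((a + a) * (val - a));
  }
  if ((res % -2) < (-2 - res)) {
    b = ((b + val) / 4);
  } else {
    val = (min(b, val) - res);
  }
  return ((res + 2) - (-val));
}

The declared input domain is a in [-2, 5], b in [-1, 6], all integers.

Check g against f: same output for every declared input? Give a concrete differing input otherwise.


Consider the input a=-2, b=-1.
f: val := 6 | cur := 4 | ((-(a * b)) >= (-b)): false | ((cur % -2) < (-2 - cur)): false | val := 2 | result 8
g: val := 6 | res := 4 | ((-(a * b)) >= (-b)): false | ((res % -2) < (-2 - res)): false | val := -5 | result 1
8 vs 1 — the two versions disagree here.
verdict: not equivalent; witness: a=-2, b=-1


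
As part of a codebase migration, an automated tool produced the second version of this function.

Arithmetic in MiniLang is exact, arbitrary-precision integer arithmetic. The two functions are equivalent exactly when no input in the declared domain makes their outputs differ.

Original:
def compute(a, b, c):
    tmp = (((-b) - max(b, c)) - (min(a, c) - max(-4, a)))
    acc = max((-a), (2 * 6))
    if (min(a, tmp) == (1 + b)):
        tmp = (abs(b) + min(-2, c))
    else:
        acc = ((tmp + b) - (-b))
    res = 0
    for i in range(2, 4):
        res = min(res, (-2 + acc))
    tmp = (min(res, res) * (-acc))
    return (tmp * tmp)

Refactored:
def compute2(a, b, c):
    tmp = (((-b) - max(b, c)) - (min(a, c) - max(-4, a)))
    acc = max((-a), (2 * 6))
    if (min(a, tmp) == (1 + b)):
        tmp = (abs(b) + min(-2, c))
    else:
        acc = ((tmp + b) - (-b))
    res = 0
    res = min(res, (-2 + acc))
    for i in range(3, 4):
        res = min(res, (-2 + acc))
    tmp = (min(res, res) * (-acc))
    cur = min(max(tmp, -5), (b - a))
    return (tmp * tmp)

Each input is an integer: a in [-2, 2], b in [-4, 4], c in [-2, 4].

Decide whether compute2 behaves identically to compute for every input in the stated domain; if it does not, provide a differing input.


Although loop structure differs, and min/max/abs usage differs, and arithmetic usage differs, and constant usage differs, and local variable names differ, and statement counts differ, 315/315 inputs agree.
verdict: equivalent


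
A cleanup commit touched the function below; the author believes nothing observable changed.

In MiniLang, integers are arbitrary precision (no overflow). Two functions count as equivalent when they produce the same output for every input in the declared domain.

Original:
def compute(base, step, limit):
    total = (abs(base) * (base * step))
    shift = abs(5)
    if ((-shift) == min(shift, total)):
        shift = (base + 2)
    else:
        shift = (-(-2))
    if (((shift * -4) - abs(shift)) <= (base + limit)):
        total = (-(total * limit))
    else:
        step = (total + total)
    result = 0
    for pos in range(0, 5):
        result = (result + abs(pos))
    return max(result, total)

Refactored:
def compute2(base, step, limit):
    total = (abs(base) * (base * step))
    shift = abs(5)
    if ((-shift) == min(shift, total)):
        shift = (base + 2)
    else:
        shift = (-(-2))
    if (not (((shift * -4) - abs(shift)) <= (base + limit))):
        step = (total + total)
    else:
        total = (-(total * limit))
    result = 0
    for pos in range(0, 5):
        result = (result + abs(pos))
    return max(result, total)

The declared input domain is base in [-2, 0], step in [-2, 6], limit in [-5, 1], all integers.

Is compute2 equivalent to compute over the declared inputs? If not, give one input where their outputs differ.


This is a faithful refactor — boolean connective usage differs, but the computed results match everywhere.
Tracing base=-1, step=3, limit=0: compute: total = -3; shift = 5; ((-shift) == min(shift, total)) -> false; shift = 2; (((shift * -4) - abs(shift)) <= (base + limit)) -> true; total = 0; result = 0; [pos=0]; result = 0; [pos=1]; result = 1; [pos=2]; result = 3; [pos=3]; result = 6; [pos=4]; result = 10; return 10 | compute2: total = -3; shift = 5; ((-shift) == min(shift, total)) -> false; shift = 2; (not (((shift * -4) - abs(shift)) <= (base + limit))) -> false; total = 0; result = 0; [pos=0]; result = 0; [pos=1]; result = 1; [pos=2]; result = 3; [pos=3]; result = 6; [pos=4]; result = 10; return 10 — matching result 10.
Sweeping the whole domain (189 inputs) finds no disagreement.
verdict: equivalent


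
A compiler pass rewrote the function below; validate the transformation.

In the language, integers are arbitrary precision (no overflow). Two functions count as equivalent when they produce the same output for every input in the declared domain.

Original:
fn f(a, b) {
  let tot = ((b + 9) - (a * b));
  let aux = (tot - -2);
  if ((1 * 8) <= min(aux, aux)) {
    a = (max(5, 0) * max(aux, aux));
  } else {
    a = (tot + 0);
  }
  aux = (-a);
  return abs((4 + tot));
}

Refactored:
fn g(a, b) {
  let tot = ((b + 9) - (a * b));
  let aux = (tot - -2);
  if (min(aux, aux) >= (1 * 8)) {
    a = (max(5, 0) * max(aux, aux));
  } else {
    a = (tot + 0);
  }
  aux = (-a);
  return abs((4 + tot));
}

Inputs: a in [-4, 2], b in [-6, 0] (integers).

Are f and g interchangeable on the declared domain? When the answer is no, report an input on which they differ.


This is a faithful refactor — comparison usage differs, but the computed results match everywhere.
Spot check at a=-1, b=-1 — f: tot := 7 | aux := 9 | ((1 * 8) <= min(aux, aux)): true | a := 45 | aux := -45 | result 11. g: tot := 7 | aux := 9 | (min(aux, aux) >= (1 * 8)): true | a := 45 | aux := -45 | result 11. Both give 11.
An exhaustive pass over the 49 declared inputs shows identical outputs.
verdict: equivalent


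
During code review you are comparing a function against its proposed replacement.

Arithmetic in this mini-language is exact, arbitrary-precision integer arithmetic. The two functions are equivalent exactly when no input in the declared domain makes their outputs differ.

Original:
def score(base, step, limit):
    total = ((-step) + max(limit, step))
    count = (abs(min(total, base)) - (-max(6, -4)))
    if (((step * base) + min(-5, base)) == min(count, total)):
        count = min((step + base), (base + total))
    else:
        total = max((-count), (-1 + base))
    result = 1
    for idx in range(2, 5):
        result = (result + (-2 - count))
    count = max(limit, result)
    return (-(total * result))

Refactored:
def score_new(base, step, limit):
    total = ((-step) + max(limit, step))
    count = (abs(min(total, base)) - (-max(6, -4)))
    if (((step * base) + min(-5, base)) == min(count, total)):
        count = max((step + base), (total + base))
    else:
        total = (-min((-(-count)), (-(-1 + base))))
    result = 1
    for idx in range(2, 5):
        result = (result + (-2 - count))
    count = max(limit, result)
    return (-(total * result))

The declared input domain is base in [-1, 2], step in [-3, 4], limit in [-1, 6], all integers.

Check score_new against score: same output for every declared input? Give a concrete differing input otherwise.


There is a counterexample at base=2, step=3, limit=4: 14 on one side, 20 on the other.
score: total becomes 1; next count becomes 7; next (((step * base) + min(-5, base)) == min(count, total)) evaluates to true; next count becomes 3; next result becomes 1; next at idx=2:; next result becomes -4; next at idx=3:; next result becomes -9; next at idx=4:; next result becomes -14; next count becomes 4; next final value 14
score_new: total becomes 1; next count becomes 7; next (((step * base) + min(-5, base)) == min(count, total)) evaluates to true; next count becomes 5; next result becomes 1; next at idx=2:; next result becomes -6; next at idx=3:; next result becomes -13; next at idx=4:; next result becomes -20; next count becomes 4; next final value 20
verdict: not equivalent; witness: base=2, step=3, limit=4


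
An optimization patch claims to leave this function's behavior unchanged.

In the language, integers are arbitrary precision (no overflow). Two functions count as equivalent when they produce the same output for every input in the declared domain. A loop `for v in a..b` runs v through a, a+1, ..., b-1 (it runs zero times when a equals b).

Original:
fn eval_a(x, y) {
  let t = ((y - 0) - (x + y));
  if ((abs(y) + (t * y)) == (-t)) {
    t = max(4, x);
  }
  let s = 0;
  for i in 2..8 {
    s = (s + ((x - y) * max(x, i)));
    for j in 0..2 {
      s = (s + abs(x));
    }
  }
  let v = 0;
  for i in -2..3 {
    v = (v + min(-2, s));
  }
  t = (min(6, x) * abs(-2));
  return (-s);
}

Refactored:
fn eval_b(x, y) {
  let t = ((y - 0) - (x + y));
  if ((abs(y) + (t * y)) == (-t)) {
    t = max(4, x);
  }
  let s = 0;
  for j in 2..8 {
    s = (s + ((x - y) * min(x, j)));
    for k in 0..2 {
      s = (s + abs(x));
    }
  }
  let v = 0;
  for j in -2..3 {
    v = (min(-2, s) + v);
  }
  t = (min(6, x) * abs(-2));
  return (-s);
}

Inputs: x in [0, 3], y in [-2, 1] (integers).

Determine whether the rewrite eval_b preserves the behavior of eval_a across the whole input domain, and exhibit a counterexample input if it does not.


Run the pair on x=0, y=-2.
eval_a: t=0, then ((abs(y) + (t * y)) == (-t)) is false, then s=0, then (i=2), then s=4, then (j=0), then s=4, then (j=1), then s=4, then (i=3), then s=10, then (j=0), then s=10, then (j=1), then s=10, then (i=4), then s=18, then (j=0), then s=18, then (j=1), then s=18, then (i=5), then s=28, then (j=0), then s=28, then (j=1), then s=28, then (i=6), then s=40, then (j=0), then s=40, then (j=1), then s=40, then (i=7), then s=54, then (j=0), then s=54, then (j=1), then s=54, then v=0, then (i=-2), then v=-2, then (i=-1), then v=-4, then (i=0), then v=-6, then (i=1), then v=-8, then (i=2), then v=-10, then t=0, then returns -54
eval_b: t=0, then ((abs(y) + (t * y)) == (-t)) is false, then s=0, then (j=2), then s=0, then (k=0), then s=0, then (k=1), then s=0, then (j=3), then s=0, then (k=0), then s=0, then (k=1), then s=0, then (j=4), then s=0, then (k=0), then s=0, then (k=1), then s=0, then (j=5), then s=0, then (k=0), then s=0, then (k=1), then s=0, then (j=6), then s=0, then (k=0), then s=0, then (k=1), then s=0, then (j=7), then s=0, then (k=0), then s=0, then (k=1), then s=0, then v=0, then (j=-2), then v=-2, then (j=-1), then v=-4, then (j=0), then v=-6, then (j=1), then v=-8, then (j=2), then v=-10, then t=0, then returns 0
-54 != 0, so the rewrite changes behavior.
verdict: not equivalent; witness: x=0, y=-2


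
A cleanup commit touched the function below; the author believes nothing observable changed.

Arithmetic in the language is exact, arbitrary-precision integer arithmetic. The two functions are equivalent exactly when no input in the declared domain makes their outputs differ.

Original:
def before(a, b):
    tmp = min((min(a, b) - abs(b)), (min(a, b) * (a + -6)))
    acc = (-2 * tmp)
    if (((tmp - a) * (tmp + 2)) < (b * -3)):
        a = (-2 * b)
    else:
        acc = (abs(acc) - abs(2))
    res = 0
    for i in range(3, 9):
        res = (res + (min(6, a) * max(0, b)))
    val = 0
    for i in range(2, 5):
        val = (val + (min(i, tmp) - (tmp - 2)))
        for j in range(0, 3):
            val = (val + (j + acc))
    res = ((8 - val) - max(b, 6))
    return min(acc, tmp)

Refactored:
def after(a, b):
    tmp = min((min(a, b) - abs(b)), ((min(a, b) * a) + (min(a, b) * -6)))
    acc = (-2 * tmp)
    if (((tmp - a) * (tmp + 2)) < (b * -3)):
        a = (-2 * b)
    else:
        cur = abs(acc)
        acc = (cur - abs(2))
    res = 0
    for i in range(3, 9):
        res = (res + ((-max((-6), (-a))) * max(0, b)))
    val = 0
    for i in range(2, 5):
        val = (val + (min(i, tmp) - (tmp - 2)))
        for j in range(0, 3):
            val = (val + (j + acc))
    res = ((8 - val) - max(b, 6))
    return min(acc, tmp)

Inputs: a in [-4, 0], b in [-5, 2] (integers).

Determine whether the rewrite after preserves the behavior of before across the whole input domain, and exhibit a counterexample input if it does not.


Reading the diff, among the changes: arithmetic usage differs; and min/max/abs usage differs; and statement counts differ; and local variable names differ.
Tracing a=-3, b=-4: before: tmp=-8, then acc=16, then (((tmp - a) * (tmp + 2)) < (b * -3)) is false, then acc=14, then res=0, then (i=3), then res=0, then (i=4), then res=0, then (i=5), then res=0, then (i=6), then res=0, then (i=7), then res=0, then (i=8), then res=0, then val=0, then (i=2), then val=2, then (j=0), then val=16, then (j=1), then val=31, then (j=2), then val=47, then (i=3), then val=49, then (j=0), then val=63, then (j=1), then val=78, then (j=2), then val=94, then (i=4), then val=96, then (j=0), then val=110, then (j=1), then val=125, then (j=2), then val=141, then res=-139, then returns -8 | after: tmp=-8, then acc=16, then (((tmp - a) * (tmp + 2)) < (b * -3)) is false, then cur=16, then acc=14, then res=0, then (i=3), then res=0, then (i=4), then res=0, then (i=5), then res=0, then (i=6), then res=0, then (i=7), then res=0, then (i=8), then res=0, then val=0, then (i=2), then val=2, then (j=0), then val=16, then (j=1), then val=31, then (j=2), then val=47, then (i=3), then val=49, then (j=0), then val=63, then (j=1), then val=78, then (j=2), then val=94, then (i=4), then val=96, then (j=0), then val=110, then (j=1), then val=125, then (j=2), then val=141, then res=-139, then returns -8 — matching result -8.
Across all 40 domain points the two functions coincide.
verdict: equivalent


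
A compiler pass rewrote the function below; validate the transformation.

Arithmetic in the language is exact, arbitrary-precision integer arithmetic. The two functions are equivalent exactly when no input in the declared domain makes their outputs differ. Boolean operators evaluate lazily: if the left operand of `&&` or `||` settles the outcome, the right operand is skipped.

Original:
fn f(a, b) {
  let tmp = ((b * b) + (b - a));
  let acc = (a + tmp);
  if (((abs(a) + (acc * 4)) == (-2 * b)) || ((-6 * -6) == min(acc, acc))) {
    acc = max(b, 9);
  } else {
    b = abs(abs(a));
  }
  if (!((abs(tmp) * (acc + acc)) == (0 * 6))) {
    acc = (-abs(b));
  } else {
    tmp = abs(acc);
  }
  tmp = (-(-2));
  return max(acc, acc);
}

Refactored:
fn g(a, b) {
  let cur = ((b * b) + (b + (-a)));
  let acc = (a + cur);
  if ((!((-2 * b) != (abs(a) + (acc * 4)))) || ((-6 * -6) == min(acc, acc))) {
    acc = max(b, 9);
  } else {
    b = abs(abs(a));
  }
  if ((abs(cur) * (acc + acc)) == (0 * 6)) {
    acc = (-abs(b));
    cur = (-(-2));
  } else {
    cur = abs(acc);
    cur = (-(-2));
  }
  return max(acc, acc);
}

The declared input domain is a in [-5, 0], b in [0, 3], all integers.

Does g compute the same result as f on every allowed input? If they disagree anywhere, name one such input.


These are not equivalent — on a=-5, b=0 the outputs split (0 vs -5).
f: tmp=5, then acc=0, then (((abs(a) + (acc * 4)) == (-2 * b)) || ((-6 * -6) == min(acc, acc))) is false, then b=5, then (!((abs(tmp) * (acc + acc)) == (0 * 6))) is false, then tmp=0, then tmp=2, then returns 0
g: cur=5, then acc=0, then ((!((-2 * b) != (abs(a) + (acc * 4)))) || ((-6 * -6) == min(acc, acc))) is false, then b=5, then ((abs(cur) * (acc + acc)) == (0 * 6)) is true, then acc=-5, then cur=2, then returns -5
verdict: not equivalent; witness: a=-5, b=0


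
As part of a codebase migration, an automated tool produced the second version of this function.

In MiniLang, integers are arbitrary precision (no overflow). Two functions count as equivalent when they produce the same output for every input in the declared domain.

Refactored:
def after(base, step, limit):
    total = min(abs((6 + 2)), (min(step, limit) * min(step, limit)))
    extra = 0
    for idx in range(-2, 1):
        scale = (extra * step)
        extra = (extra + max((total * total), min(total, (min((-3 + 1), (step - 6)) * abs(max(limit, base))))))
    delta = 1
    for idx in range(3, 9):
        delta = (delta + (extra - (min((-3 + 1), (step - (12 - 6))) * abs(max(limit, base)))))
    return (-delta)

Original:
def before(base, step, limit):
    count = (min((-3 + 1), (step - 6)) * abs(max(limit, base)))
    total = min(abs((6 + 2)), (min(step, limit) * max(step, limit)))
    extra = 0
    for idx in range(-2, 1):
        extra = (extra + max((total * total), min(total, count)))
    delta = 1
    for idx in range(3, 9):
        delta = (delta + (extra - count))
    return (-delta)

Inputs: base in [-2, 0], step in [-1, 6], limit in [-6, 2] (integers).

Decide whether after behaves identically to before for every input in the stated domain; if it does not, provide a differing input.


These are not equivalent — on base=-2, step=-1, limit=-6 the outputs split (-733 vs -1237).
before: count=-14, then total=6, then extra=0, then (idx=-2), then extra=36, then (idx=-1), then extra=72, then (idx=0), then extra=108, then delta=1, then (idx=3), then delta=123, then (idx=4), then delta=245, then (idx=5), then delta=367, then (idx=6), then delta=489, then (idx=7), then delta=611, then (idx=8), then delta=733, then returns -733
after: total=8, then extra=0, then (idx=-2), then scale=0, then extra=64, then (idx=-1), then scale=-64, then extra=128, then (idx=0), then scale=-128, then extra=192, then delta=1, then (idx=3), then delta=207, then (idx=4), then delta=413, then (idx=5), then delta=619, then (idx=6), then delta=825, then (idx=7), then delta=1031, then (idx=8), then delta=1237, then returns -1237
verdict: not equivalent; witness: base=-2, step=-1, limit=-6


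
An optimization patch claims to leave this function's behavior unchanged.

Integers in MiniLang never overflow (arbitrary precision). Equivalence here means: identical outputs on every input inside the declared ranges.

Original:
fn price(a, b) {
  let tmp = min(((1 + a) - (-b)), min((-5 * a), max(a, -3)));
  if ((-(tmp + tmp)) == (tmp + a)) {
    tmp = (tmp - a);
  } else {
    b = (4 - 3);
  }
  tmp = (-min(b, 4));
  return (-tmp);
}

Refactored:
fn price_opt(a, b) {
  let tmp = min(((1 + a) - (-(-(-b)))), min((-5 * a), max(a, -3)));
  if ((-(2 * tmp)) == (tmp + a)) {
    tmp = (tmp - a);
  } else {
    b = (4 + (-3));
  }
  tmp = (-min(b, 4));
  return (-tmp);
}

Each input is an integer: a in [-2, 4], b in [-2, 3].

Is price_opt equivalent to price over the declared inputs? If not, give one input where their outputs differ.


Differences: arithmetic usage differs, plus constant usage differs — yet all 42 inputs agree.
verdict: equivalent


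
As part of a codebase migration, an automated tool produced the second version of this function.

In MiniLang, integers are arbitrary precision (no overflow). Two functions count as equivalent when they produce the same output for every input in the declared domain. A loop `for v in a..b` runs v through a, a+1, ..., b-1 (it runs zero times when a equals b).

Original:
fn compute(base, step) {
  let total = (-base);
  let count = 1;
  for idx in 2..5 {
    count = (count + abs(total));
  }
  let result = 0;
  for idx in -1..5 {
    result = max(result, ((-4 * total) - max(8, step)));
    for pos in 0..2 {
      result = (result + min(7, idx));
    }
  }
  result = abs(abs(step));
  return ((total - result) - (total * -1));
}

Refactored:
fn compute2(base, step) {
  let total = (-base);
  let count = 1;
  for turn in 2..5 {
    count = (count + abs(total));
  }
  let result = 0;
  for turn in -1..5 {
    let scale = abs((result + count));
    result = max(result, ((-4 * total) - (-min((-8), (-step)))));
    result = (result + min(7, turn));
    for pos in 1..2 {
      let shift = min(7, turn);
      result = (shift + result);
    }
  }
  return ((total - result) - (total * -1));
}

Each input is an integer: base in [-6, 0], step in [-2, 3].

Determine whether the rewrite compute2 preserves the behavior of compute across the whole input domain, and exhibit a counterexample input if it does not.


Run the pair on base=-6, step=-2.
compute: total becomes 6; next count becomes 1; next at idx=2:; next count becomes 7; next at idx=3:; next count becomes 13; next at idx=4:; next count becomes 19; next result becomes 0; next at idx=-1:; next result becomes 0; next at pos=0:; next result becomes -1; next at pos=1:; next result becomes -2; next at idx=0:; next result becomes -2; next at pos=0:; next result becomes -2; next at pos=1:; next result becomes -2; next at idx=1:; next result becomes -2; next at pos=0:; next result becomes -1; next at pos=1:; next result becomes 0; next at idx=2:; next result becomes 0; next at pos=0:; next result becomes 2; next at pos=1:; next result becomes 4; next at idx=3:; next result becomes 4; next at pos=0:; next result becomes 7; next at pos=1:; next result becomes 10; next at idx=4:; next result becomes 10; next at pos=0:; next result becomes 14; next at pos=1:; next result becomes 18; next result becomes 2; next final value 10
compute2: total becomes 6; next count becomes 1; next at turn=2:; next count becomes 7; next at turn=3:; next count becomes 13; next at turn=4:; next count becomes 19; next result becomes 0; next at turn=-1:; next scale becomes 19; next result becomes 0; next result becomes -1; next at pos=1:; next shift becomes -1; next result becomes -2; next at turn=0:; next scale becomes 17; next result becomes -2; next result becomes -2; next at pos=1:; next shift becomes 0; next result becomes -2; next at turn=1:; next scale becomes 17; next result becomes -2; next result becomes -1; next at pos=1:; next shift becomes 1; next result becomes 0; next at turn=2:; next scale becomes 19; next result becomes 0; next result becomes 2; next at pos=1:; next shift becomes 2; next result becomes 4; next at turn=3:; next scale becomes 23; next result becomes 4; next result becomes 7; next at pos=1:; next shift becomes 3; next result becomes 10; next at turn=4:; next scale becomes 29; next result becomes 10; next result becomes 14; next at pos=1:; next shift becomes 4; next result becomes 18; next final value -6
10 against -6: the behavior changed.
verdict: not equivalent; witness: base=-6, step=-2


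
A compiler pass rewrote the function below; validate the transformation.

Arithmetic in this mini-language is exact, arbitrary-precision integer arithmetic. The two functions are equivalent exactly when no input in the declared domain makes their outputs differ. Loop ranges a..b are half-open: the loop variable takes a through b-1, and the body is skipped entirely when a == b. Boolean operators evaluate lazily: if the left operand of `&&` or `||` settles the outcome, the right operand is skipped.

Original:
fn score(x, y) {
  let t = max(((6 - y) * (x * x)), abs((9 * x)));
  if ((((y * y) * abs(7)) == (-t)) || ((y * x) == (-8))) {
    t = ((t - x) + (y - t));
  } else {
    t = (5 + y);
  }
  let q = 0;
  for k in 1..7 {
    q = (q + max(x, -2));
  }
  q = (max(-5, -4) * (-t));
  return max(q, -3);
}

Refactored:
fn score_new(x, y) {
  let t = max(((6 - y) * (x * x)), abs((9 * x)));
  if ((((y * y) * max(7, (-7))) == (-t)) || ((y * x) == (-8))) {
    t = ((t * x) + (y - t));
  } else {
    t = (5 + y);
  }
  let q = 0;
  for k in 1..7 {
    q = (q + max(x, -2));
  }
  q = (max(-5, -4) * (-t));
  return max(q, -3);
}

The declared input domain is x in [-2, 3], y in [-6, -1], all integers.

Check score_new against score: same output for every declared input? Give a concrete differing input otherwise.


Consider the input x=2, y=-4.
score: t becomes 40; next ((((y * y) * abs(7)) == (-t)) || ((y * x) == (-8))) evaluates to true; next t becomes -6; next q becomes 0; next at k=1:; next q becomes 2; next at k=2:; next q becomes 4; next at k=3:; next q becomes 6; next at k=4:; next q becomes 8; next at k=5:; next q becomes 10; next at k=6:; next q becomes 12; next q becomes -24; next final value -3
score_new: t becomes 40; next ((((y * y) * max(7, (-7))) == (-t)) || ((y * x) == (-8))) evaluates to true; next t becomes 36; next q becomes 0; next at k=1:; next q becomes 2; next at k=2:; next q becomes 4; next at k=3:; next q becomes 6; next at k=4:; next q becomes 8; next at k=5:; next q becomes 10; next at k=6:; next q becomes 12; next q becomes 144; next final value 144
-3 and 144 differ, so these are not the same function on this domain.
verdict: not equivalent; witness: x=2, y=-4


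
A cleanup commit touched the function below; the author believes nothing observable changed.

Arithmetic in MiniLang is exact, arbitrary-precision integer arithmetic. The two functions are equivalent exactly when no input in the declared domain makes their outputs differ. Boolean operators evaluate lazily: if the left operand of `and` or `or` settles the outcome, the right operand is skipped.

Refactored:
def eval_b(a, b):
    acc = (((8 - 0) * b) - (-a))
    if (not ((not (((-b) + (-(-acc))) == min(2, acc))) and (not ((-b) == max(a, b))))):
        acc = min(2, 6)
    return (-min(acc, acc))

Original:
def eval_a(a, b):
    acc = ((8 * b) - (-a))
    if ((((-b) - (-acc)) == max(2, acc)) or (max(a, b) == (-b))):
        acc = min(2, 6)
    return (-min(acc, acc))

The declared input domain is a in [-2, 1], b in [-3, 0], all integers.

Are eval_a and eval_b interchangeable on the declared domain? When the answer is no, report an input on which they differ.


a=1, b=0 yields -1 from eval_a but -2 from eval_b.
verdict: not equivalent; witness: a=1, b=0


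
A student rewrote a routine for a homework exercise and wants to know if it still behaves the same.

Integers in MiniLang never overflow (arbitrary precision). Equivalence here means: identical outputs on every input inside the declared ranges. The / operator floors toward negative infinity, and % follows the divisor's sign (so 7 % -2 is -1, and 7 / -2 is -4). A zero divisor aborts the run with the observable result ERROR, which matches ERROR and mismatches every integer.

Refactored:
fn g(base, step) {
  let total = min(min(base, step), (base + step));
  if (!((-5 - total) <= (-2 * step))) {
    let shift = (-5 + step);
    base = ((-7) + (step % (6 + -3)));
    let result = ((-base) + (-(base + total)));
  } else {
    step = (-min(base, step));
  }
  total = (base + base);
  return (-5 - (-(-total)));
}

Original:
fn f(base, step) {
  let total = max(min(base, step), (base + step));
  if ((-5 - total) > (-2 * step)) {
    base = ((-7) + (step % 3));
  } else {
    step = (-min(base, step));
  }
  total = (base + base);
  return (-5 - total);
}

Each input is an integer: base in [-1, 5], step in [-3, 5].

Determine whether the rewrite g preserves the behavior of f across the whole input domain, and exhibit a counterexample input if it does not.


At base=-1, step=3: f gives -3, g gives 9.
verdict: not equivalent; witness: base=-1, step=3
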